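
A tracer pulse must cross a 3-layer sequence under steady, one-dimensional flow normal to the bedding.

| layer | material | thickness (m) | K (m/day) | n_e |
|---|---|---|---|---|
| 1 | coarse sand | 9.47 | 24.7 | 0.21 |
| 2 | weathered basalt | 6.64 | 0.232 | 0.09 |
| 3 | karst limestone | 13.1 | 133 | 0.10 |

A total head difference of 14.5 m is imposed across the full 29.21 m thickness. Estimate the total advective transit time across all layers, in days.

7.82

With flow normal to the layers, continuity requires the same specific discharge q through every layer.
Σ(b_i/K_i) = 9.47/24.7 + 6.64/0.232 + 13.1/133 = 29.10 d.
q = Δh / Σ(b_i/K_i) = 14.5 / 29.10 = 0.4982 m/day.
In each layer the seepage velocity is v_i = q/n_i, so the layer transit time is t_i = b_i·n_i / q:
  layer 1 (coarse sand): t_1 = 9.47 × 0.21 / 0.4982 = 3.991 d
  layer 2 (weathered basalt): t_2 = 6.64 × 0.09 / 0.4982 = 1.199 d
  layer 3 (karst limestone): t_3 = 13.1 × 0.10 / 0.4982 = 2.629 d
Total t = Σ t_i = 7.820 days.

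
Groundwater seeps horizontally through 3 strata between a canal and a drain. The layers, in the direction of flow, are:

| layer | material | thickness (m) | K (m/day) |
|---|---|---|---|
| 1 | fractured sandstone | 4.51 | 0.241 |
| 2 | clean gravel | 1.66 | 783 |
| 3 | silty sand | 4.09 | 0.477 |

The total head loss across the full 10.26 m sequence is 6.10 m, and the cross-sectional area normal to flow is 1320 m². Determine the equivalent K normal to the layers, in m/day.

Flow is perpendicular to layering, so the layers act in series and the equivalent K is the thickness-weighted harmonic mean.
Total thickness L = 4.51 + 1.66 + 4.09 = 10.26 m.
Σ(b_i/K_i) = 4.51/0.241 + 1.66/783 + 4.09/0.477 = 27.29 d.
K_eq = L / Σ(b_i/K_i) = 10.26 / 27.29 = 0.3760 m/day.

0.376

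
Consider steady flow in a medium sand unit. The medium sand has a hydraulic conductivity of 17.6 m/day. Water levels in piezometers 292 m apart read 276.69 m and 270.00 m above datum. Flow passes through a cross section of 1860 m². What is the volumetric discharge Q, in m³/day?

Hydraulic gradient i = (276.69 − 270.00) / 292 = 6.69 / 292 = 0.02291.
Darcy's law: Q = K · A · i = 17.60 × 1860 × 0.02291 = 750.0 m³/day.

750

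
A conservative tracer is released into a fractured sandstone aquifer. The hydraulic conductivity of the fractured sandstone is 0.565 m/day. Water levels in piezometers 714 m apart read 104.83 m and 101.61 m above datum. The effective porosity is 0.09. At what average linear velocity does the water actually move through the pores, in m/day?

0.0283

Hydraulic gradient i = (104.83 − 101.61) / 714 = 3.22 / 714 = 0.004510.
Darcy flux q = K · i = 0.5650 × 0.004510 = 0.002548 m/day.
Seepage velocity v = q / n_e = 0.002548 / 0.09 = 0.02831 m/day.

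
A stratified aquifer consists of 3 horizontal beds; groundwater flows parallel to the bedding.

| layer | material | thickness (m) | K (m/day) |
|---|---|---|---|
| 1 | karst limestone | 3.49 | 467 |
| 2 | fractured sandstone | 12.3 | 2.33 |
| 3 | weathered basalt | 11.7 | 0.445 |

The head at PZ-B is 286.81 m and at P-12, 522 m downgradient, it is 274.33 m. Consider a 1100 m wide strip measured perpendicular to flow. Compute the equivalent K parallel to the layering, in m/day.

Flow is parallel to layering, so each bed carries its own Darcy discharge and the transmissivities add.
Σ(K_i·b_i) = 467×3.49 + 2.33×12.3 + 0.445×11.7 = 1664 m²/day.
Total thickness b = 27.49 m, so K_eq = Σ(K_i·b_i)/b = 60.52 m/day.

60.5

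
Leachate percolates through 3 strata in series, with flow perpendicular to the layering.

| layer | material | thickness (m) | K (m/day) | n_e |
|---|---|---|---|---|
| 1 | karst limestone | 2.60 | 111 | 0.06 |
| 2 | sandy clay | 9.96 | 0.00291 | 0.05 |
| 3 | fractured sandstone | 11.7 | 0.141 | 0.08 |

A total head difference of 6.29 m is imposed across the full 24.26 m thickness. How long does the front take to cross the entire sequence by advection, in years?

With flow normal to the layers, continuity requires the same specific discharge q through every layer.
Σ(b_i/K_i) = 2.60/111 + 9.96/0.00291 + 11.7/0.141 = 3506 d.
q = Δh / Σ(b_i/K_i) = 6.29 / 3506 = 0.001794 m/day.
In each layer the seepage velocity is v_i = q/n_i, so the layer transit time is t_i = b_i·n_i / q:
  layer 1 (karst limestone): t_1 = 2.60 × 0.06 / 0.001794 = 86.95 d
  layer 2 (sandy clay): t_2 = 9.96 × 0.05 / 0.001794 = 277.6 d
  layer 3 (fractured sandstone): t_3 = 11.7 × 0.08 / 0.001794 = 521.7 d
Total t = Σ t_i = 886.2 days = 2.426 years.

2.43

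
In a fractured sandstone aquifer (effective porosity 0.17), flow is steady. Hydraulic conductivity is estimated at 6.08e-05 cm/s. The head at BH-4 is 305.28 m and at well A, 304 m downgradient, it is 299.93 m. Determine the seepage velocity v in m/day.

0.00544

Convert K: 6.08e-05 cm/s × 864 = 0.05253 m/day.
Hydraulic gradient i = (305.28 − 299.93) / 304 = 5.35 / 304 = 0.01760.
Darcy flux q = K · i = 0.05253 × 0.01760 = 0.0009245 m/day.
Seepage velocity v = q / n_e = 0.0009245 / 0.17 = 0.005438 m/day.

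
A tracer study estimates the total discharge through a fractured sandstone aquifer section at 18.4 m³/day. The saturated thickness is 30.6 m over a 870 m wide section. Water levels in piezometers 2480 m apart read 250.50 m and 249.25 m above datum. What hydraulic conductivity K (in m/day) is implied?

1.37

Cross-sectional area A = 870 × 30.6 = 26622 m².
Hydraulic gradient i = (250.50 − 249.25) / 2480 = 1.25 / 2480 = 0.0005040.
From Q = K·A·i, K = Q / (A·i) = 18.4 / (26622 × 0.0005040) = 1.371 m/day.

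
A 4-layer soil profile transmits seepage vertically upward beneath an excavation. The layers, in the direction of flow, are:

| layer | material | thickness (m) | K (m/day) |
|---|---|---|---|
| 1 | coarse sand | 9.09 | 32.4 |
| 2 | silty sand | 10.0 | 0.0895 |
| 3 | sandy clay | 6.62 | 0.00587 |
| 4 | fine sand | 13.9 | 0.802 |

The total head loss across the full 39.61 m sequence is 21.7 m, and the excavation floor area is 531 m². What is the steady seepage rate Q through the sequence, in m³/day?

Flow is perpendicular to layering, so the layers act in series and the equivalent K is the thickness-weighted harmonic mean.
Total thickness L = 9.09 + 10.0 + 6.62 + 13.9 = 39.61 m.
Σ(b_i/K_i) = 9.09/32.4 + 10.0/0.0895 + 6.62/0.00587 + 13.9/0.802 = 1257 d.
K_eq = L / Σ(b_i/K_i) = 39.61 / 1257 = 0.03151 m/day.
Q = K_eq · A · (Δh/L) = 0.03151 × 531 × (21.7/39.61) = 9.166 m³/day.

9.17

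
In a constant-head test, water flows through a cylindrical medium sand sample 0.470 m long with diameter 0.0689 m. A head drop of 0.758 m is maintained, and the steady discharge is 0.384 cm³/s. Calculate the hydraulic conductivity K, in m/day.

5.52

Cross-sectional area A = π·(d/2)² = π × (0.0689/2)² = 0.003728 m².
Convert discharge: 0.384 cm³/s = 3.840e-07 m³/s.
Darcy's law rearranged: K = Q·L / (A·Δh) = 3.840e-07 × 0.470 / (0.003728 × 0.758) = 6.386e-05 m/s = 5.518 m/day.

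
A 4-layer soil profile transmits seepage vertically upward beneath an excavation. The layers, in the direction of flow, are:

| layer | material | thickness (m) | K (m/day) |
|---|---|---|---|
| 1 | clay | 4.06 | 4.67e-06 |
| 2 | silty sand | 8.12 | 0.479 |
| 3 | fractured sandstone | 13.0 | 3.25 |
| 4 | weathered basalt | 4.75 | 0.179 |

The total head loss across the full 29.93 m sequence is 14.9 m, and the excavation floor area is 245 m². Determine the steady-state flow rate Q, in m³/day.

Flow is perpendicular to layering, so the layers act in series and the equivalent K is the thickness-weighted harmonic mean.
Total thickness L = 4.06 + 8.12 + 13.0 + 4.75 = 29.93 m.
Σ(b_i/K_i) = 4.06/4.67e-06 + 8.12/0.479 + 13.0/3.25 + 4.75/0.179 = 8.694e+05 d.
K_eq = L / Σ(b_i/K_i) = 29.93 / 8.694e+05 = 3.442e-05 m/day.
Q = K_eq · A · (Δh/L) = 3.442e-05 × 245 × (14.9/29.93) = 0.004199 m³/day.

0.00420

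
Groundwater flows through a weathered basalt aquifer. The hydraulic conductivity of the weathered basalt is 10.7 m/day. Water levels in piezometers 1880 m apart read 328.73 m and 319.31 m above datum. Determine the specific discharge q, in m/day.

0.0536

Hydraulic gradient i = (328.73 − 319.31) / 1880 = 9.42 / 1880 = 0.005011.
Specific discharge q = K · i = 10.70 × 0.005011 = 0.05361 m/day.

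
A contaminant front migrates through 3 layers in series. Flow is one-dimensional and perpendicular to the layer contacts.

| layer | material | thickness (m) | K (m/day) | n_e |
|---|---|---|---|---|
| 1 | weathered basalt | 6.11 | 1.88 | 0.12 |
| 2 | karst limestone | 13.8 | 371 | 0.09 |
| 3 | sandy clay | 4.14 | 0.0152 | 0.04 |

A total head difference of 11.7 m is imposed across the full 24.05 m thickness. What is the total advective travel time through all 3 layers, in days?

50.4

With flow normal to the layers, continuity requires the same specific discharge q through every layer.
Σ(b_i/K_i) = 6.11/1.88 + 13.8/371 + 4.14/0.0152 = 275.7 d.
q = Δh / Σ(b_i/K_i) = 11.7 / 275.7 = 0.04244 m/day.
In each layer the seepage velocity is v_i = q/n_i, so the layer transit time is t_i = b_i·n_i / q:
  layer 1 (weathered basalt): t_1 = 6.11 × 0.12 / 0.04244 = 17.27 d
  layer 2 (karst limestone): t_2 = 13.8 × 0.09 / 0.04244 = 29.26 d
  layer 3 (sandy clay): t_3 = 4.14 × 0.04 / 0.04244 = 3.902 d
Total t = Σ t_i = 50.44 days.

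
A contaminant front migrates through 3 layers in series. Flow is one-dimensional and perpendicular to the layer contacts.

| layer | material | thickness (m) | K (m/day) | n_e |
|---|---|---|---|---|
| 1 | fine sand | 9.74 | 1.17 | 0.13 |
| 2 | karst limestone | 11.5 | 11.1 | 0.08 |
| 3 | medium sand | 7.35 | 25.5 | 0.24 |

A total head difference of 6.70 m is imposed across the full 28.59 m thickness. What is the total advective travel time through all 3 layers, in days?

5.69

With flow normal to the layers, continuity requires the same specific discharge q through every layer.
Σ(b_i/K_i) = 9.74/1.17 + 11.5/11.1 + 7.35/25.5 = 9.649 d.
q = Δh / Σ(b_i/K_i) = 6.70 / 9.649 = 0.6944 m/day.
In each layer the seepage velocity is v_i = q/n_i, so the layer transit time is t_i = b_i·n_i / q:
  layer 1 (fine sand): t_1 = 9.74 × 0.13 / 0.6944 = 1.824 d
  layer 2 (karst limestone): t_2 = 11.5 × 0.08 / 0.6944 = 1.325 d
  layer 3 (medium sand): t_3 = 7.35 × 0.24 / 0.6944 = 2.540 d
Total t = Σ t_i = 5.689 days.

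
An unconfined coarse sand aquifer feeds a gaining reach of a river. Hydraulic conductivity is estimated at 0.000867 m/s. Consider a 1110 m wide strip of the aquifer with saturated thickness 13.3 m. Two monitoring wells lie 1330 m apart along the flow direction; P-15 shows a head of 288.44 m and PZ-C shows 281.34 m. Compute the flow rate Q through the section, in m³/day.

Convert K: 0.000867 m/s × 86400 = 74.91 m/day.
Cross-sectional area A = 1110 × 13.3 = 14763 m².
Hydraulic gradient i = (288.44 − 281.34) / 1330 = 7.1 / 1330 = 0.005338.
Darcy's law: Q = K · A · i = 74.91 × 14763 × 0.005338 = 5904 m³/day.

5900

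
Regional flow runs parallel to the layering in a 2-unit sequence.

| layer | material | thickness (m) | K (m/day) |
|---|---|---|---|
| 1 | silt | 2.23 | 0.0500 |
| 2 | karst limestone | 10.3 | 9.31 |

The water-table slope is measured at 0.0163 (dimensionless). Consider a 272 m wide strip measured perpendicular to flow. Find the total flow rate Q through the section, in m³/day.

426

Flow is parallel to layering, so each bed carries its own Darcy discharge and the transmissivities add.
Σ(K_i·b_i) = 0.0500×2.23 + 9.31×10.3 = 96.00 m²/day.
Hydraulic gradient i = 0.0163.
Q = Σ(K_i·b_i) · W · i = 96.00 × 272 × 0.01630 = 425.6 m³/day.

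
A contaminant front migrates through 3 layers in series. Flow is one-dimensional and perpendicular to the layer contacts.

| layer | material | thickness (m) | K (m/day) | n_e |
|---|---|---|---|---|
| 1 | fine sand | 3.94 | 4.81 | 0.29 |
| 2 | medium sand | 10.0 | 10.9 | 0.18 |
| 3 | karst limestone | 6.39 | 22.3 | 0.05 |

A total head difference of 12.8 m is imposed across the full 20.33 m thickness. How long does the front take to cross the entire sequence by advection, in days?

With flow normal to the layers, continuity requires the same specific discharge q through every layer.
Σ(b_i/K_i) = 3.94/4.81 + 10.0/10.9 + 6.39/22.3 = 2.023 d.
q = Δh / Σ(b_i/K_i) = 12.8 / 2.023 = 6.327 m/day.
In each layer the seepage velocity is v_i = q/n_i, so the layer transit time is t_i = b_i·n_i / q:
  layer 1 (fine sand): t_1 = 3.94 × 0.29 / 6.327 = 0.1806 d
  layer 2 (medium sand): t_2 = 10.0 × 0.18 / 6.327 = 0.2845 d
  layer 3 (karst limestone): t_3 = 6.39 × 0.05 / 6.327 = 0.05050 d
Total t = Σ t_i = 0.5156 days.

0.516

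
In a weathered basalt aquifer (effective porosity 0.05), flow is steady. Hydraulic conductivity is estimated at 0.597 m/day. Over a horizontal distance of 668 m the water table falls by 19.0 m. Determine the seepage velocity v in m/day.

0.340

Hydraulic gradient i = Δh / L = 19.0 / 668 = 0.02844.
Darcy flux q = K · i = 0.5970 × 0.02844 = 0.01698 m/day.
Seepage velocity v = q / n_e = 0.01698 / 0.05 = 0.3396 m/day.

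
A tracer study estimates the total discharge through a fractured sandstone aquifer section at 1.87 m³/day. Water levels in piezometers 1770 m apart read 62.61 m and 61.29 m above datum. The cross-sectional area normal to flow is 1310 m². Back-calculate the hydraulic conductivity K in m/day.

Hydraulic gradient i = (62.61 − 61.29) / 1770 = 1.32 / 1770 = 0.0007458.
From Q = K·A·i, K = Q / (A·i) = 1.87 / (1310 × 0.0007458) = 1.914 m/day.

1.91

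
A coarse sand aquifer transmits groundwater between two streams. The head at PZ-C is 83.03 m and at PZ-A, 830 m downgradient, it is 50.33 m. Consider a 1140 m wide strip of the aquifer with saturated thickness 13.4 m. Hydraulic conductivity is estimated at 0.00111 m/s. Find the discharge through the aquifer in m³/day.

57700

Convert K: 0.00111 m/s × 86400 = 95.90 m/day.
Cross-sectional area A = 1140 × 13.4 = 15276 m².
Hydraulic gradient i = (83.03 − 50.33) / 830 = 32.7 / 830 = 0.03940.
Darcy's law: Q = K · A · i = 95.90 × 15276 × 0.03940 = 57719 m³/day.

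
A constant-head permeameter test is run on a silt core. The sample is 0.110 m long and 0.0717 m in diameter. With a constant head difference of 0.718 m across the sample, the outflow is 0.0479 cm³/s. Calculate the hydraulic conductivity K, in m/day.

Cross-sectional area A = π·(d/2)² = π × (0.0717/2)² = 0.004038 m².
Convert discharge: 0.0479 cm³/s = 4.790e-08 m³/s.
Darcy's law rearranged: K = Q·L / (A·Δh) = 4.790e-08 × 0.110 / (0.004038 × 0.718) = 1.818e-06 m/s = 0.1570 m/day.

0.157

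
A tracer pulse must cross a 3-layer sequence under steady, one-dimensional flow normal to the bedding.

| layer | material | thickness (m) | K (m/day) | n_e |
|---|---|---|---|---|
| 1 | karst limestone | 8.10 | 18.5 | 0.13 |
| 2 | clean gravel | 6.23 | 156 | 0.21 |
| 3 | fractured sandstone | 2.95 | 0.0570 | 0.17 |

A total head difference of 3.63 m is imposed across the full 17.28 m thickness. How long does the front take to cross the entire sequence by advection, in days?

With flow normal to the layers, continuity requires the same specific discharge q through every layer.
Σ(b_i/K_i) = 8.10/18.5 + 6.23/156 + 2.95/0.0570 = 52.23 d.
q = Δh / Σ(b_i/K_i) = 3.63 / 52.23 = 0.06950 m/day.
In each layer the seepage velocity is v_i = q/n_i, so the layer transit time is t_i = b_i·n_i / q:
  layer 1 (karst limestone): t_1 = 8.10 × 0.13 / 0.06950 = 15.15 d
  layer 2 (clean gravel): t_2 = 6.23 × 0.21 / 0.06950 = 18.83 d
  layer 3 (fractured sandstone): t_3 = 2.95 × 0.17 / 0.06950 = 7.216 d
Total t = Σ t_i = 41.19 days.

41.2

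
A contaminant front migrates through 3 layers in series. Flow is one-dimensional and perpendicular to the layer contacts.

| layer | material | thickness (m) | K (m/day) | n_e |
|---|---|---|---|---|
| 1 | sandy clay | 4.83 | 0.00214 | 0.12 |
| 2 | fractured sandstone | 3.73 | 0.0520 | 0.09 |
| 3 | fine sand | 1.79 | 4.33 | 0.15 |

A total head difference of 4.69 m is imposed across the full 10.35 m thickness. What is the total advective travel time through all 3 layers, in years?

1.61

With flow normal to the layers, continuity requires the same specific discharge q through every layer.
Σ(b_i/K_i) = 4.83/0.00214 + 3.73/0.0520 + 1.79/4.33 = 2329 d.
q = Δh / Σ(b_i/K_i) = 4.69 / 2329 = 0.002014 m/day.
In each layer the seepage velocity is v_i = q/n_i, so the layer transit time is t_i = b_i·n_i / q:
  layer 1 (sandy clay): t_1 = 4.83 × 0.12 / 0.002014 = 287.8 d
  layer 2 (fractured sandstone): t_2 = 3.73 × 0.09 / 0.002014 = 166.7 d
  layer 3 (fine sand): t_3 = 1.79 × 0.15 / 0.002014 = 133.3 d
Total t = Σ t_i = 587.9 days = 1.610 years.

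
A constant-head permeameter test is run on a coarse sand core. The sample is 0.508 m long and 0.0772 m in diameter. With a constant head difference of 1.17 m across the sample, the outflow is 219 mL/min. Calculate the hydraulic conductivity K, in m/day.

Cross-sectional area A = π·(d/2)² = π × (0.0772/2)² = 0.004681 m².
Convert discharge: 219 mL/min = 3.650e-06 m³/s.
Darcy's law rearranged: K = Q·L / (A·Δh) = 3.650e-06 × 0.508 / (0.004681 × 1.17) = 0.0003386 m/s = 29.25 m/day.

29.3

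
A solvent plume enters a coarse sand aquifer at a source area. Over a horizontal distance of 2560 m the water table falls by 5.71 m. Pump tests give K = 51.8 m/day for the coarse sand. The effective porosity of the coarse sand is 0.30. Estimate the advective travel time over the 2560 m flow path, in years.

18.2

Hydraulic gradient i = Δh / L = 5.71 / 2560 = 0.002230.
Darcy flux q = K · i = 51.80 × 0.002230 = 0.1155 m/day.
Seepage velocity v = q / n_e = 0.1155 / 0.30 = 0.3851 m/day.
Travel time t = L / v = 2560 / 0.3851 = 6647 days = 18.20 years.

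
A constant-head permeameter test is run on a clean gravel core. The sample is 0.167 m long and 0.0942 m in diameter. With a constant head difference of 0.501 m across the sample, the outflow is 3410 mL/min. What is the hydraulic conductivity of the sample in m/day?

Cross-sectional area A = π·(d/2)² = π × (0.0942/2)² = 0.006969 m².
Convert discharge: 3410 mL/min = 5.683e-05 m³/s.
Darcy's law rearranged: K = Q·L / (A·Δh) = 5.683e-05 × 0.167 / (0.006969 × 0.501) = 0.002718 m/s = 234.9 m/day.

235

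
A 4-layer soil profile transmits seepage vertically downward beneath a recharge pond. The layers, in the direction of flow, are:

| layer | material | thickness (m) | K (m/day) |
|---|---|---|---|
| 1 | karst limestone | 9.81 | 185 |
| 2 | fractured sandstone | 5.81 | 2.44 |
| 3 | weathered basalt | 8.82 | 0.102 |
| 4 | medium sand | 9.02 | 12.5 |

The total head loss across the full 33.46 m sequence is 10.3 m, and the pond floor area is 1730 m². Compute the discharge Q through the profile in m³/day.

199

Flow is perpendicular to layering, so the layers act in series and the equivalent K is the thickness-weighted harmonic mean.
Total thickness L = 9.81 + 5.81 + 8.82 + 9.02 = 33.46 m.
Σ(b_i/K_i) = 9.81/185 + 5.81/2.44 + 8.82/0.102 + 9.02/12.5 = 89.63 d.
K_eq = L / Σ(b_i/K_i) = 33.46 / 89.63 = 0.3733 m/day.
Q = K_eq · A · (Δh/L) = 0.3733 × 1730 × (10.3/33.46) = 198.8 m³/day.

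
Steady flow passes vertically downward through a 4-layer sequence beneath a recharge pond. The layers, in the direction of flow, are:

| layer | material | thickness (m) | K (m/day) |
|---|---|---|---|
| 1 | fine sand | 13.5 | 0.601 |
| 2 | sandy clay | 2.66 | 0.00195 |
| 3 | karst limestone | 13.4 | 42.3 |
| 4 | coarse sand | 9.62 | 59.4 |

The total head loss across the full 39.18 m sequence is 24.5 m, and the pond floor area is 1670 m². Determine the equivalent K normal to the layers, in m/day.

0.0282

Flow is perpendicular to layering, so the layers act in series and the equivalent K is the thickness-weighted harmonic mean.
Total thickness L = 13.5 + 2.66 + 13.4 + 9.62 = 39.18 m.
Σ(b_i/K_i) = 13.5/0.601 + 2.66/0.00195 + 13.4/42.3 + 9.62/59.4 = 1387 d.
K_eq = L / Σ(b_i/K_i) = 39.18 / 1387 = 0.02825 m/day.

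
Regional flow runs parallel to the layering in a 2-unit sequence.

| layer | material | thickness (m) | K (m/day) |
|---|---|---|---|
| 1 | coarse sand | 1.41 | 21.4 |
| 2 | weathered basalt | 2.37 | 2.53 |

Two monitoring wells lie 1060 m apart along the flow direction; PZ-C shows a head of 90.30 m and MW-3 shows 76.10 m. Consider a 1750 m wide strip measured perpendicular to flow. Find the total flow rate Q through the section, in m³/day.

848

Flow is parallel to layering, so each bed carries its own Darcy discharge and the transmissivities add.
Σ(K_i·b_i) = 21.4×1.41 + 2.53×2.37 = 36.17 m²/day.
Hydraulic gradient i = (90.30 − 76.10) / 1060 = 14.2 / 1060 = 0.01340.
Q = Σ(K_i·b_i) · W · i = 36.17 × 1750 × 0.01340 = 847.9 m³/day.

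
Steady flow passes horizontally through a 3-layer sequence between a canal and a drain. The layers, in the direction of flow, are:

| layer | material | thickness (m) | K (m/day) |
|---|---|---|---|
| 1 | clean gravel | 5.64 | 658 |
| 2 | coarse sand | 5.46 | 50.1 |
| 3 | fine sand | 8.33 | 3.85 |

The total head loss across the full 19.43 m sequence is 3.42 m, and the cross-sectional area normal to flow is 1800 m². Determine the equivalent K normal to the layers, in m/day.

8.52

Flow is perpendicular to layering, so the layers act in series and the equivalent K is the thickness-weighted harmonic mean.
Total thickness L = 5.64 + 5.46 + 8.33 = 19.43 m.
Σ(b_i/K_i) = 5.64/658 + 5.46/50.1 + 8.33/3.85 = 2.281 d.
K_eq = L / Σ(b_i/K_i) = 19.43 / 2.281 = 8.517 m/day.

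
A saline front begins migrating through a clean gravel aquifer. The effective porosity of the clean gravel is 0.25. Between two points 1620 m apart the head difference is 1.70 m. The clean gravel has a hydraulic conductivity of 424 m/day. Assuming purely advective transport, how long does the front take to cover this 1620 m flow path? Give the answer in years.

2.49

Hydraulic gradient i = Δh / L = 1.70 / 1620 = 0.001049.
Darcy flux q = K · i = 424.0 × 0.001049 = 0.4449 m/day.
Seepage velocity v = q / n_e = 0.4449 / 0.25 = 1.780 m/day.
Travel time t = L / v = 1620 / 1.780 = 910.2 days = 2.492 years.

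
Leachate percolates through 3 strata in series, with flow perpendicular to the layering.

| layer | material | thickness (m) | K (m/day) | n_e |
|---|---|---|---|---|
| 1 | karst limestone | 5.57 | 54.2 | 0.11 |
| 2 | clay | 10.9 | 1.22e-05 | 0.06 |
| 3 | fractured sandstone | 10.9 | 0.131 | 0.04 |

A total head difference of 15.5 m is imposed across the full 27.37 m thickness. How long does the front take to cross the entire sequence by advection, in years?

269

With flow normal to the layers, continuity requires the same specific discharge q through every layer.
Σ(b_i/K_i) = 5.57/54.2 + 10.9/1.22e-05 + 10.9/0.131 = 8.935e+05 d.
q = Δh / Σ(b_i/K_i) = 15.5 / 8.935e+05 = 1.735e-05 m/day.
In each layer the seepage velocity is v_i = q/n_i, so the layer transit time is t_i = b_i·n_i / q:
  layer 1 (karst limestone): t_1 = 5.57 × 0.11 / 1.735e-05 = 35320 d
  layer 2 (clay): t_2 = 10.9 × 0.06 / 1.735e-05 = 37701 d
  layer 3 (fractured sandstone): t_3 = 10.9 × 0.04 / 1.735e-05 = 25134 d
Total t = Σ t_i = 98155 days = 268.7 years.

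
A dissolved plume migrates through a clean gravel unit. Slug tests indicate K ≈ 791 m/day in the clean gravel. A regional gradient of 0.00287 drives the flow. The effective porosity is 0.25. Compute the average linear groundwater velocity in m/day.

Hydraulic gradient i = 0.00287.
Darcy flux q = K · i = 791.0 × 0.002870 = 2.270 m/day.
Seepage velocity v = q / n_e = 2.270 / 0.25 = 9.081 m/day.

9.08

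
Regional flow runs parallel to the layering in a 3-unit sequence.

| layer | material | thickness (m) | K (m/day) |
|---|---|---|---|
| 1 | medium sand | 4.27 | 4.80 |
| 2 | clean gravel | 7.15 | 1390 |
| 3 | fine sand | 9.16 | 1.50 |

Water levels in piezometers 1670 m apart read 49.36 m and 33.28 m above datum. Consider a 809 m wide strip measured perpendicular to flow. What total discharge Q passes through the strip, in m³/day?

Flow is parallel to layering, so each bed carries its own Darcy discharge and the transmissivities add.
Σ(K_i·b_i) = 4.80×4.27 + 1390×7.15 + 1.50×9.16 = 9973 m²/day.
Hydraulic gradient i = (49.36 − 33.28) / 1670 = 16.08 / 1670 = 0.009629.
Q = Σ(K_i·b_i) · W · i = 9973 × 809 × 0.009629 = 77684 m³/day.

77700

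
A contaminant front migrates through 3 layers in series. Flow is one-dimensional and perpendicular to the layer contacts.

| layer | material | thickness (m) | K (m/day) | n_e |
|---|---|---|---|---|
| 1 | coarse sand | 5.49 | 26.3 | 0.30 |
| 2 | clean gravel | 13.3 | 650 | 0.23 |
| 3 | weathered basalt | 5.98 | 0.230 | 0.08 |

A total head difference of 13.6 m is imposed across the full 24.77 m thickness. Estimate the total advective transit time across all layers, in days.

With flow normal to the layers, continuity requires the same specific discharge q through every layer.
Σ(b_i/K_i) = 5.49/26.3 + 13.3/650 + 5.98/0.230 = 26.23 d.
q = Δh / Σ(b_i/K_i) = 13.6 / 26.23 = 0.5185 m/day.
In each layer the seepage velocity is v_i = q/n_i, so the layer transit time is t_i = b_i·n_i / q:
  layer 1 (coarse sand): t_1 = 5.49 × 0.30 / 0.5185 = 3.176 d
  layer 2 (clean gravel): t_2 = 13.3 × 0.23 / 0.5185 = 5.900 d
  layer 3 (weathered basalt): t_3 = 5.98 × 0.08 / 0.5185 = 0.9227 d
Total t = Σ t_i = 9.999 days.

10.0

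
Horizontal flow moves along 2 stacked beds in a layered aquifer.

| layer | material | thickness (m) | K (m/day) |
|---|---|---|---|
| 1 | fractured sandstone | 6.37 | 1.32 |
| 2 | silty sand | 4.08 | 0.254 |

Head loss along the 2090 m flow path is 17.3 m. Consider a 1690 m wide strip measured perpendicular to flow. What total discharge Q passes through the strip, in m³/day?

Flow is parallel to layering, so each bed carries its own Darcy discharge and the transmissivities add.
Σ(K_i·b_i) = 1.32×6.37 + 0.254×4.08 = 9.445 m²/day.
Hydraulic gradient i = Δh / L = 17.3 / 2090 = 0.008278.
Q = Σ(K_i·b_i) · W · i = 9.445 × 1690 × 0.008278 = 132.1 m³/day.

132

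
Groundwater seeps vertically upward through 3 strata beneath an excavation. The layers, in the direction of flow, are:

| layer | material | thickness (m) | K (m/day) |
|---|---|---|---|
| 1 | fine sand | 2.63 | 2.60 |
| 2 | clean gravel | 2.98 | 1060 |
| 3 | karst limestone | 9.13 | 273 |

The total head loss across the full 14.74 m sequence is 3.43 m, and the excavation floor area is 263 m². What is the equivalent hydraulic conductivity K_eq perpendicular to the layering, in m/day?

14.1

Flow is perpendicular to layering, so the layers act in series and the equivalent K is the thickness-weighted harmonic mean.
Total thickness L = 2.63 + 2.98 + 9.13 = 14.74 m.
Σ(b_i/K_i) = 2.63/2.60 + 2.98/1060 + 9.13/273 = 1.048 d.
K_eq = L / Σ(b_i/K_i) = 14.74 / 1.048 = 14.07 m/day.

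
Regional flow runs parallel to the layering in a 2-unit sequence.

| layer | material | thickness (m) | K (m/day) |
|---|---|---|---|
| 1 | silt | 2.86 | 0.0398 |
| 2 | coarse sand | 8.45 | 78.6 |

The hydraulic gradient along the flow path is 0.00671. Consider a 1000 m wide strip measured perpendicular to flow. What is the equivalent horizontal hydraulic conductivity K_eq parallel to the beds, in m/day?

Flow is parallel to layering, so each bed carries its own Darcy discharge and the transmissivities add.
Σ(K_i·b_i) = 0.0398×2.86 + 78.6×8.45 = 664.3 m²/day.
Total thickness b = 11.31 m, so K_eq = Σ(K_i·b_i)/b = 58.73 m/day.

58.7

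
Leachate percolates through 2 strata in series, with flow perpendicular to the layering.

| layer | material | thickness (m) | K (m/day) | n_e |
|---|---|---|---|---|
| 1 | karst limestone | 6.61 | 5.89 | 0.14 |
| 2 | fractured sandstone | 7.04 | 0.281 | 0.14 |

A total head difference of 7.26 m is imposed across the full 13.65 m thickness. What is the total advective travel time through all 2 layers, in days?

With flow normal to the layers, continuity requires the same specific discharge q through every layer.
Σ(b_i/K_i) = 6.61/5.89 + 7.04/0.281 = 26.18 d.
q = Δh / Σ(b_i/K_i) = 7.26 / 26.18 = 0.2774 m/day.
In each layer the seepage velocity is v_i = q/n_i, so the layer transit time is t_i = b_i·n_i / q:
  layer 1 (karst limestone): t_1 = 6.61 × 0.14 / 0.2774 = 3.336 d
  layer 2 (fractured sandstone): t_2 = 7.04 × 0.14 / 0.2774 = 3.554 d
Total t = Σ t_i = 6.890 days.

6.89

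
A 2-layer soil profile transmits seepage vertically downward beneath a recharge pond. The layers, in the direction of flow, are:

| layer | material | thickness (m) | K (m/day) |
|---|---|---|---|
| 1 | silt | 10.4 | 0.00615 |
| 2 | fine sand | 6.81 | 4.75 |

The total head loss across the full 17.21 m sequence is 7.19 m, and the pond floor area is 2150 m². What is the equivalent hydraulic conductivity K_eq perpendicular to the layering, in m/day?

Flow is perpendicular to layering, so the layers act in series and the equivalent K is the thickness-weighted harmonic mean.
Total thickness L = 10.4 + 6.81 = 17.21 m.
Σ(b_i/K_i) = 10.4/0.00615 + 6.81/4.75 = 1692 d.
K_eq = L / Σ(b_i/K_i) = 17.21 / 1692 = 0.01017 m/day.

0.0102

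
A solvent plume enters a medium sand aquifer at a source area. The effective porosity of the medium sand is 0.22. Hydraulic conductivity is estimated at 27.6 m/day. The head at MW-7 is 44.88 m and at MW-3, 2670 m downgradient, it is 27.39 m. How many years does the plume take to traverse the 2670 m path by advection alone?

8.90

Hydraulic gradient i = (44.88 − 27.39) / 2670 = 17.49 / 2670 = 0.006551.
Darcy flux q = K · i = 27.60 × 0.006551 = 0.1808 m/day.
Seepage velocity v = q / n_e = 0.1808 / 0.22 = 0.8218 m/day.
Travel time t = L / v = 2670 / 0.8218 = 3249 days = 8.895 years.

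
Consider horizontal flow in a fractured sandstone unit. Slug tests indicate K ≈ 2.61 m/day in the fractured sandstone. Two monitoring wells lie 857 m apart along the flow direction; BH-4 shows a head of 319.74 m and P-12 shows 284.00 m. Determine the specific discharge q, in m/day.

Hydraulic gradient i = (319.74 − 284.00) / 857 = 35.74 / 857 = 0.04170.
Specific discharge q = K · i = 2.610 × 0.04170 = 0.1088 m/day.

0.109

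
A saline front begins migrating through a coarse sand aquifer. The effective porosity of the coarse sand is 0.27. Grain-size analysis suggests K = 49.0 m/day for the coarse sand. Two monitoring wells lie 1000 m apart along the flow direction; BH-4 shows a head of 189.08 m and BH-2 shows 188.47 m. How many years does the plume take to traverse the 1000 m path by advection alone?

24.7

Hydraulic gradient i = (189.08 − 188.47) / 1000 = 0.61 / 1000 = 0.0006100.
Darcy flux q = K · i = 49.00 × 0.0006100 = 0.02989 m/day.
Seepage velocity v = q / n_e = 0.02989 / 0.27 = 0.1107 m/day.
Travel time t = L / v = 1000 / 0.1107 = 9033 days = 24.73 years.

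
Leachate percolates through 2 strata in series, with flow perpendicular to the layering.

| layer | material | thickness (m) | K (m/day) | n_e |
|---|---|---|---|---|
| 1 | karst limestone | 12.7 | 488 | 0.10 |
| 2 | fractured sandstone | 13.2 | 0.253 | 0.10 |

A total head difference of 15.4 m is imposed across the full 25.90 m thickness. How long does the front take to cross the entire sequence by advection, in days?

With flow normal to the layers, continuity requires the same specific discharge q through every layer.
Σ(b_i/K_i) = 12.7/488 + 13.2/0.253 = 52.20 d.
q = Δh / Σ(b_i/K_i) = 15.4 / 52.20 = 0.2950 m/day.
In each layer the seepage velocity is v_i = q/n_i, so the layer transit time is t_i = b_i·n_i / q:
  layer 1 (karst limestone): t_1 = 12.7 × 0.10 / 0.2950 = 4.305 d
  layer 2 (fractured sandstone): t_2 = 13.2 × 0.10 / 0.2950 = 4.474 d
Total t = Σ t_i = 8.779 days.

8.78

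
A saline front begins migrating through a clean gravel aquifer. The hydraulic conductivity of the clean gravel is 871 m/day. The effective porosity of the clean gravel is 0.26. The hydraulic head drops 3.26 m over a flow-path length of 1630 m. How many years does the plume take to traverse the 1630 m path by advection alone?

0.666

Hydraulic gradient i = Δh / L = 3.26 / 1630 = 0.002000.
Darcy flux q = K · i = 871.0 × 0.002000 = 1.742 m/day.
Seepage velocity v = q / n_e = 1.742 / 0.26 = 6.700 m/day.
Travel time t = L / v = 1630 / 6.700 = 243.3 days = 0.6661 years.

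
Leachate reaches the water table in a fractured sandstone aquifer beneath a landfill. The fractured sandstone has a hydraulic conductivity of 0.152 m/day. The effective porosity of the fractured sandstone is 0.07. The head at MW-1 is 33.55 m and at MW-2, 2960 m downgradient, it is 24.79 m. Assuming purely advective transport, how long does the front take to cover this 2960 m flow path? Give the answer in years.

Hydraulic gradient i = (33.55 − 24.79) / 2960 = 8.76 / 2960 = 0.002959.
Darcy flux q = K · i = 0.1520 × 0.002959 = 0.0004498 m/day.
Seepage velocity v = q / n_e = 0.0004498 / 0.07 = 0.006426 m/day.
Travel time t = L / v = 2960 / 0.006426 = 4.606e+05 days = 1261 years.

1260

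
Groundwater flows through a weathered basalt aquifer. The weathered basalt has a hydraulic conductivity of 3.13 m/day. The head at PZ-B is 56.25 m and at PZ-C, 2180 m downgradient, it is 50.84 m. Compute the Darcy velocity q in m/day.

Hydraulic gradient i = (56.25 − 50.84) / 2180 = 5.41 / 2180 = 0.002482.
Specific discharge q = K · i = 3.130 × 0.002482 = 0.007768 m/day.

0.00777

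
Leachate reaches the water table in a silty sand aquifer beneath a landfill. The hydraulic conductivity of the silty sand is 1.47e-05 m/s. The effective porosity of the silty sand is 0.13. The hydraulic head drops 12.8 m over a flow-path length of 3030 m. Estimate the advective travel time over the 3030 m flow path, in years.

Convert K: 1.47e-05 m/s × 86400 = 1.270 m/day.
Hydraulic gradient i = Δh / L = 12.8 / 3030 = 0.004224.
Darcy flux q = K · i = 1.270 × 0.004224 = 0.005365 m/day.
Seepage velocity v = q / n_e = 0.005365 / 0.13 = 0.04127 m/day.
Travel time t = L / v = 3030 / 0.04127 = 73415 days = 201.0 years.

201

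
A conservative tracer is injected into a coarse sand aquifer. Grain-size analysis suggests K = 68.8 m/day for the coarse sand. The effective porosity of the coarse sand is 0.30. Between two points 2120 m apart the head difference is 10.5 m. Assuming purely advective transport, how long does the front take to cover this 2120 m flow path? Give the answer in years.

5.11

Hydraulic gradient i = Δh / L = 10.5 / 2120 = 0.004953.
Darcy flux q = K · i = 68.80 × 0.004953 = 0.3408 m/day.
Seepage velocity v = q / n_e = 0.3408 / 0.30 = 1.136 m/day.
Travel time t = L / v = 2120 / 1.136 = 1866 days = 5.110 years.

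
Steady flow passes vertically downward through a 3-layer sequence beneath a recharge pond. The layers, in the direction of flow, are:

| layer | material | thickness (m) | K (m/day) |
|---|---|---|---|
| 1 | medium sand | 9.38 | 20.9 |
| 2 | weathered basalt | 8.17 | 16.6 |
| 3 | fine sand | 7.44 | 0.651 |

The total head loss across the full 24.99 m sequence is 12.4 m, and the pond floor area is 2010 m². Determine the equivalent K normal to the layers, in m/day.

2.02

Flow is perpendicular to layering, so the layers act in series and the equivalent K is the thickness-weighted harmonic mean.
Total thickness L = 9.38 + 8.17 + 7.44 = 24.99 m.
Σ(b_i/K_i) = 9.38/20.9 + 8.17/16.6 + 7.44/0.651 = 12.37 d.
K_eq = L / Σ(b_i/K_i) = 24.99 / 12.37 = 2.020 m/day.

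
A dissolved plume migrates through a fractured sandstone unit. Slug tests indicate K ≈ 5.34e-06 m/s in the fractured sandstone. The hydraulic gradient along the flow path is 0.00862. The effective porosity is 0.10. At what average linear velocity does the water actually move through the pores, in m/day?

Convert K: 5.34e-06 m/s × 86400 = 0.4614 m/day.
Hydraulic gradient i = 0.00862.
Darcy flux q = K · i = 0.4614 × 0.008620 = 0.003977 m/day.
Seepage velocity v = q / n_e = 0.003977 / 0.10 = 0.03977 m/day.

0.0398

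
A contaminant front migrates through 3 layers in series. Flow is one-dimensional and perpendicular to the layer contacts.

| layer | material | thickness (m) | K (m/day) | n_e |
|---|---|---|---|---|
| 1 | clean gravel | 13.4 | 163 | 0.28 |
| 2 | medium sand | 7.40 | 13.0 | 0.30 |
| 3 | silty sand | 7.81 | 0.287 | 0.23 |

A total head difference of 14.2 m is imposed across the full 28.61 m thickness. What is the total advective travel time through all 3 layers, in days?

With flow normal to the layers, continuity requires the same specific discharge q through every layer.
Σ(b_i/K_i) = 13.4/163 + 7.40/13.0 + 7.81/0.287 = 27.86 d.
q = Δh / Σ(b_i/K_i) = 14.2 / 27.86 = 0.5096 m/day.
In each layer the seepage velocity is v_i = q/n_i, so the layer transit time is t_i = b_i·n_i / q:
  layer 1 (clean gravel): t_1 = 13.4 × 0.28 / 0.5096 = 7.362 d
  layer 2 (medium sand): t_2 = 7.40 × 0.30 / 0.5096 = 4.356 d
  layer 3 (silty sand): t_3 = 7.81 × 0.23 / 0.5096 = 3.525 d
Total t = Σ t_i = 15.24 days.

15.2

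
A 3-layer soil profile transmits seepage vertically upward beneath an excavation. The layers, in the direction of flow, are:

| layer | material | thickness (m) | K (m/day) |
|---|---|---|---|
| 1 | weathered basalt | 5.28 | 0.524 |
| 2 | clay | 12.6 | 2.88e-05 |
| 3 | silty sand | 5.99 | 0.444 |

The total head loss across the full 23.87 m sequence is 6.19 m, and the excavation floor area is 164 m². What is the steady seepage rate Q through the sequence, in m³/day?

Flow is perpendicular to layering, so the layers act in series and the equivalent K is the thickness-weighted harmonic mean.
Total thickness L = 5.28 + 12.6 + 5.99 = 23.87 m.
Σ(b_i/K_i) = 5.28/0.524 + 12.6/2.88e-05 + 5.99/0.444 = 4.375e+05 d.
K_eq = L / Σ(b_i/K_i) = 23.87 / 4.375e+05 = 5.456e-05 m/day.
Q = K_eq · A · (Δh/L) = 5.456e-05 × 164 × (6.19/23.87) = 0.002320 m³/day.

0.00232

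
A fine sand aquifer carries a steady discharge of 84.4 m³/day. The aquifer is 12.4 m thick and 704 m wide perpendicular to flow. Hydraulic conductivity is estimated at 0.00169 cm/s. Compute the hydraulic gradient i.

0.00662

Convert K: 0.00169 cm/s × 864 = 1.460 m/day.
Cross-sectional area A = 704 × 12.4 = 8730 m².
From Q = K·A·i, i = Q / (K·A) = 84.4 / (1.460 × 8730) = 0.006621.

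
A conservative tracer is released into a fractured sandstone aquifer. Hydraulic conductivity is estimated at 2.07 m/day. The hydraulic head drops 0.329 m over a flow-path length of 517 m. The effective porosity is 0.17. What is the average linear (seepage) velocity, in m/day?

0.00775

Hydraulic gradient i = Δh / L = 0.329 / 517 = 0.0006364.
Darcy flux q = K · i = 2.070 × 0.0006364 = 0.001317 m/day.
Seepage velocity v = q / n_e = 0.001317 / 0.17 = 0.007749 m/day.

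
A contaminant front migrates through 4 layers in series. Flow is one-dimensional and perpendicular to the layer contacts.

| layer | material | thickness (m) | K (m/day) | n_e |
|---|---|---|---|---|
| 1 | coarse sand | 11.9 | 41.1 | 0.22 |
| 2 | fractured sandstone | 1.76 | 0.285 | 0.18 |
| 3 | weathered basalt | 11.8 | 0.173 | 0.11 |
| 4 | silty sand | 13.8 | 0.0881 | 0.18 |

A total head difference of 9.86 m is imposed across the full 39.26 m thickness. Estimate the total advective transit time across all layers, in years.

0.431

With flow normal to the layers, continuity requires the same specific discharge q through every layer.
Σ(b_i/K_i) = 11.9/41.1 + 1.76/0.285 + 11.8/0.173 + 13.8/0.0881 = 231.3 d.
q = Δh / Σ(b_i/K_i) = 9.86 / 231.3 = 0.04263 m/day.
In each layer the seepage velocity is v_i = q/n_i, so the layer transit time is t_i = b_i·n_i / q:
  layer 1 (coarse sand): t_1 = 11.9 × 0.22 / 0.04263 = 61.42 d
  layer 2 (fractured sandstone): t_2 = 1.76 × 0.18 / 0.04263 = 7.432 d
  layer 3 (weathered basalt): t_3 = 11.8 × 0.11 / 0.04263 = 30.45 d
  layer 4 (silty sand): t_4 = 13.8 × 0.18 / 0.04263 = 58.27 d
Total t = Σ t_i = 157.6 days = 0.4314 years.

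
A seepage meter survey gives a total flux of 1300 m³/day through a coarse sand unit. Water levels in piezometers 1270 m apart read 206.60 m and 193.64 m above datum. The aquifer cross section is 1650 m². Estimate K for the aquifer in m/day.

77.2

Hydraulic gradient i = (206.60 − 193.64) / 1270 = 12.96 / 1270 = 0.01020.
From Q = K·A·i, K = Q / (A·i) = 1300 / (1650 × 0.01020) = 77.21 m/day.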